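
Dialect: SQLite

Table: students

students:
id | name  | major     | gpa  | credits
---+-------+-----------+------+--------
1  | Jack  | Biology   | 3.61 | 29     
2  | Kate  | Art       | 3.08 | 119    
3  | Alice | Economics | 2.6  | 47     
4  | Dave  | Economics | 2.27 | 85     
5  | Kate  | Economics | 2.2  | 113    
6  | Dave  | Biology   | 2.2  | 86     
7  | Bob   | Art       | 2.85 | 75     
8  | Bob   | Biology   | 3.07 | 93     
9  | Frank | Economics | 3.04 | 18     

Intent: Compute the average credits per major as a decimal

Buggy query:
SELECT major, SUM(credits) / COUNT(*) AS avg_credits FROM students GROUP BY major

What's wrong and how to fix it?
Bug: SUM(credits) and COUNT(*) are both integers; the division truncates the fractional part

Fix: Multiply by 1.0 (or CAST to REAL) to force floating-point division

Corrected query:
SELECT major, SUM(credits) * 1.0 / COUNT(*) AS avg_credits FROM students GROUP BY major

Result:
major     | avg_credits
----------+------------
Art       | 97         
Biology   | 69.333333  
Economics | 65.75      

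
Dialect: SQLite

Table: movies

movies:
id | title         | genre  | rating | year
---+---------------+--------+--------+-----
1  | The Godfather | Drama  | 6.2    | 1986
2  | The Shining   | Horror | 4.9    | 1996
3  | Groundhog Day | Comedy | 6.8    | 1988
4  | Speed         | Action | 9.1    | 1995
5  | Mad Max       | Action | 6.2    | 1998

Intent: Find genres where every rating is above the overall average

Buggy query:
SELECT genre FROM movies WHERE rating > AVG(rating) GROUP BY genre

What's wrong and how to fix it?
Bug: AVG() is an aggregate; it can't sit directly in WHERE

Fix: Use a subquery for AVG and a HAVING MIN(...) filter so the condition holds for every row in the group

Corrected query:
SELECT genre FROM movies GROUP BY genre HAVING MIN(rating) > (SELECT AVG(rating) FROM movies)

Result:
genre 
------
Comedy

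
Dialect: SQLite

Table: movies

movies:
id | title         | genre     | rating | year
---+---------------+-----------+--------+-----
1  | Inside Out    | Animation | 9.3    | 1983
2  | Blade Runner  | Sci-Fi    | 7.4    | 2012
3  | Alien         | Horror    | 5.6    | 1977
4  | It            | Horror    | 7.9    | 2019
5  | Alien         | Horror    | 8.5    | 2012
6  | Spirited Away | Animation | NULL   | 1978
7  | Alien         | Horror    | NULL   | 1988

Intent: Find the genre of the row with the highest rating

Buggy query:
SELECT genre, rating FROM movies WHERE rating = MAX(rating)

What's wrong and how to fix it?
Bug: WHERE is evaluated per row; an aggregate over the whole table isn't defined there

Fix: Use a subquery: WHERE rating = (SELECT MAX(rating) FROM movies)

Corrected query:
SELECT genre, rating FROM movies WHERE rating = (SELECT MAX(rating) FROM movies)

Result:
genre     | rating
----------+-------
Animation | 9.3   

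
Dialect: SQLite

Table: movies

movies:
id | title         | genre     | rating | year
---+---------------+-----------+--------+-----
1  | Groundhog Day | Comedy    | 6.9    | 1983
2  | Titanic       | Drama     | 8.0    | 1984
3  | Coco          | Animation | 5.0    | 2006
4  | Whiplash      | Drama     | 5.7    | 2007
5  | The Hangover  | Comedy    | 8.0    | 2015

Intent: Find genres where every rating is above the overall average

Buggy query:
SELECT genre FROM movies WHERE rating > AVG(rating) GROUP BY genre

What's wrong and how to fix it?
Bug: AVG() is an aggregate; it can't sit directly in WHERE

Fix: Compute the overall average in a scalar subquery and compare each group's MIN against it in HAVING

Corrected query:
SELECT genre FROM movies GROUP BY genre HAVING MIN(rating) > (SELECT AVG(rating) FROM movies)

Result:
genre 
------
Comedy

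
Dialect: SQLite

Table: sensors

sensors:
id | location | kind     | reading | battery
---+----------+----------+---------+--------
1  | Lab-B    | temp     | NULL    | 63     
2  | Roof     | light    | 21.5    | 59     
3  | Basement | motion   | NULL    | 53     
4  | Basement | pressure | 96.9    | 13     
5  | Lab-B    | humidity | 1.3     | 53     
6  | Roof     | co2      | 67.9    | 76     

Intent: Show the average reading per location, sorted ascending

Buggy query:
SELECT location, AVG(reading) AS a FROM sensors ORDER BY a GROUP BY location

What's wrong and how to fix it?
Bug: GROUP BY must precede ORDER BY

Fix: Reorder: SELECT … FROM … GROUP BY … ORDER BY …

Corrected query:
SELECT location, AVG(reading) AS a FROM sensors GROUP BY location ORDER BY a

Result:
location | a   
---------+-----
Lab-B    | 1.3 
Roof     | 44.7
Basement | 96.9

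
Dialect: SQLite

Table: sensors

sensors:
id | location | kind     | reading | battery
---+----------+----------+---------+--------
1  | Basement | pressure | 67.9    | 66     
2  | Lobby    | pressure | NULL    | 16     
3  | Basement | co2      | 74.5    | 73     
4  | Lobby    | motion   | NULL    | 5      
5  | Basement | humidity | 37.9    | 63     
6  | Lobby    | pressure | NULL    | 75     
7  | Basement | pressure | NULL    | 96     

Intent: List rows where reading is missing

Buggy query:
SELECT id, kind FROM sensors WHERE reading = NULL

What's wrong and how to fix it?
Bug: '= NULL' is always unknown in SQL three-valued logic, so no rows match

Fix: Replace '= NULL' with 'IS NULL'

Corrected query:
SELECT id, kind FROM sensors WHERE reading IS NULL

Result:
id | kind    
---+---------
2  | pressure
4  | motion  
6  | pressure
7  | pressure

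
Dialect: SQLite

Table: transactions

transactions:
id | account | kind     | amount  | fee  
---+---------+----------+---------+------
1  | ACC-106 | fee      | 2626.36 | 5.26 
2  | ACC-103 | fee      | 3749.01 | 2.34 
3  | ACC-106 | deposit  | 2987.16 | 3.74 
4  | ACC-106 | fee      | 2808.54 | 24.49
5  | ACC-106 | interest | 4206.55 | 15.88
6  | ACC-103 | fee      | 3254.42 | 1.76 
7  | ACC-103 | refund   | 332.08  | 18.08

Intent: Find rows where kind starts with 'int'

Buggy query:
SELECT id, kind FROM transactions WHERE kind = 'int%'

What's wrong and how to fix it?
Bug: '=' compares the literal string including the % character; pattern matching needs LIKE

Fix: Use LIKE for wildcard pattern matching

Corrected query:
SELECT id, kind FROM transactions WHERE kind LIKE 'int%'

Result:
id | kind    
---+---------
5  | interest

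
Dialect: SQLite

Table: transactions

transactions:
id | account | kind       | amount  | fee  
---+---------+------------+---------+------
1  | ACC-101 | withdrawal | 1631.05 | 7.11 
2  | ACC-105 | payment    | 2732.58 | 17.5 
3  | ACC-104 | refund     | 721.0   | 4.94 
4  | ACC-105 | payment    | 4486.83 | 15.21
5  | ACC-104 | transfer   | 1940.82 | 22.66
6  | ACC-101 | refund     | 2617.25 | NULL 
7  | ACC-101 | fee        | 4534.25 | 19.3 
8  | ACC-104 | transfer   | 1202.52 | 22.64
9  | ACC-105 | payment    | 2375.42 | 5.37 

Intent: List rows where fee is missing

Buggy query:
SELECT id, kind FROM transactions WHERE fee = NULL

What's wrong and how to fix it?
Bug: Comparing to NULL with '=' never matches; NULL = NULL is unknown, not true

Fix: Use IS NULL to test for NULL

Corrected query:
SELECT id, kind FROM transactions WHERE fee IS NULL

Result:
id | kind  
---+-------
6  | refund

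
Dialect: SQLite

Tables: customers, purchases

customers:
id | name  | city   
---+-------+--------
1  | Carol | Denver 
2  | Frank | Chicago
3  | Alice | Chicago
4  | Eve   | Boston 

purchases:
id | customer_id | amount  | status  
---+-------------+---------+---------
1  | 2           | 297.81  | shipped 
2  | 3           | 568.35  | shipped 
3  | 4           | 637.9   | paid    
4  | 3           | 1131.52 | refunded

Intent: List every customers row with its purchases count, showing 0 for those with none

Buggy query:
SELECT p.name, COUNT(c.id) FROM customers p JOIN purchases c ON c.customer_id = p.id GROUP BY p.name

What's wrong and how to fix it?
Bug: An inner join excludes parents with zero children

Fix: Use LEFT JOIN so parents without children still appear (COUNT(c.id) gives 0)

Corrected query:
SELECT p.name, COUNT(c.id) FROM customers p LEFT JOIN purchases c ON c.customer_id = p.id GROUP BY p.name

Result:
name  | COUNT(c.id)
------+------------
Alice | 2          
Carol | 0          
Eve   | 1          
Frank | 1          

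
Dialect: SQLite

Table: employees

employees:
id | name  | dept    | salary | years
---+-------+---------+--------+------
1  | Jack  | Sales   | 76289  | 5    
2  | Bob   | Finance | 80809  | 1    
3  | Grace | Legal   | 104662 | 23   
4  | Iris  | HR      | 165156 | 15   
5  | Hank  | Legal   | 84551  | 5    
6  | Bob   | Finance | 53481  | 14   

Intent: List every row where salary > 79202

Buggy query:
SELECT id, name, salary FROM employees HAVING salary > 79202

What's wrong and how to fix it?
Bug: This is a non-aggregate query (no GROUP BY, no aggregates), so in SQLite the HAVING clause is invalid here; a row-level condition belongs in WHERE

Fix: Use WHERE for row-level filtering

Corrected query:
SELECT id, name, salary FROM employees WHERE salary > 79202

Result:
id | name  | salary
---+-------+-------
2  | Bob   | 80809 
3  | Grace | 104662
4  | Iris  | 165156
5  | Hank  | 84551 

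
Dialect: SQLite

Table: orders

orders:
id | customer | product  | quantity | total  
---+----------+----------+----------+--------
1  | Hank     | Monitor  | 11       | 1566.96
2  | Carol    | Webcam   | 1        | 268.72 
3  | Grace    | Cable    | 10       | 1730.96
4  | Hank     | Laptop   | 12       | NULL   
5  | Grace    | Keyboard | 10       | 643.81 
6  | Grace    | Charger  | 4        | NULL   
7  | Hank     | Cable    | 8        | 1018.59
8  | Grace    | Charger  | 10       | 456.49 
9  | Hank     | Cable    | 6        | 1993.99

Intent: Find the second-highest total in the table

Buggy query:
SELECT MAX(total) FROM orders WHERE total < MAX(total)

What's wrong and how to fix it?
Bug: MAX(total) on the right of the comparison is an aggregate-in-WHERE error

Fix: Compute the overall MAX in a subquery, then take MAX of rows below it

Corrected query:
SELECT MAX(total) FROM orders WHERE total < (SELECT MAX(total) FROM orders)

Result:
MAX(total)
----------
1730.96   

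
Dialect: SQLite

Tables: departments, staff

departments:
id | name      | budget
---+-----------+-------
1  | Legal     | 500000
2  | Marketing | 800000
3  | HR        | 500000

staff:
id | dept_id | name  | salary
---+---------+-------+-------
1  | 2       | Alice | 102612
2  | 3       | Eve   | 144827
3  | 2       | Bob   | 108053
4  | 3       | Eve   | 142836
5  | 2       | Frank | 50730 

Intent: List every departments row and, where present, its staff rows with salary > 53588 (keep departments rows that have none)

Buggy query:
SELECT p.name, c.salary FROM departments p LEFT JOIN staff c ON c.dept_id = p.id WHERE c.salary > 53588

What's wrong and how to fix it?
Bug: Filtering c.salary in WHERE discards the NULL rows produced by LEFT JOIN, turning it into an inner join

Fix: Move the right-table condition into the ON clause so unmatched parents are kept

Corrected query:
SELECT p.name, c.salary FROM departments p LEFT JOIN staff c ON c.dept_id = p.id AND c.salary > 53588

Result:
name      | salary
----------+-------
Legal     | NULL  
Marketing | 102612
Marketing | 108053
HR        | 142836
HR        | 144827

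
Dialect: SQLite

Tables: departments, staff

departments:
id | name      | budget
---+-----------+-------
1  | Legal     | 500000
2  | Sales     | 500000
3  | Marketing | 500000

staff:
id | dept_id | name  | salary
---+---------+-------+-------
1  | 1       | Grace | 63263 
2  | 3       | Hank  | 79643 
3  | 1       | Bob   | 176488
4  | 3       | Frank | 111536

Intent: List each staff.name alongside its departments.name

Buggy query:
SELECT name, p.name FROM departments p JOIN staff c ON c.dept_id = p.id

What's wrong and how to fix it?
Bug: 'name' exists in both joined tables, so the database can't tell which one is meant

Fix: Prefix ambiguous columns with the table alias

Corrected query:
SELECT c.name, p.name FROM departments p JOIN staff c ON c.dept_id = p.id

Result:
name  | name     
------+----------
Grace | Legal    
Hank  | Marketing
Bob   | Legal    
Frank | Marketing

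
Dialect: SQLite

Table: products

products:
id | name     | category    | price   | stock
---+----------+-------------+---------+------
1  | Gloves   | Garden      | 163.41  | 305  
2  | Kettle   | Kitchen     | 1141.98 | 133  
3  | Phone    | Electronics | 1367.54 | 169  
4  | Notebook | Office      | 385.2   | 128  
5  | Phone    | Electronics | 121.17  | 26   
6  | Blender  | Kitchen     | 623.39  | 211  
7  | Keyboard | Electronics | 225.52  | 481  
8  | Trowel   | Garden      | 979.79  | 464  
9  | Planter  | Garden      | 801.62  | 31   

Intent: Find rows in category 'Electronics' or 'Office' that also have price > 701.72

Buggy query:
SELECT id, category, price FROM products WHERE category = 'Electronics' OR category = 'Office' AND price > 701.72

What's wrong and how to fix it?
Bug: AND binds tighter than OR, so this parses as category = 'Electronics' OR (category = 'Office' AND price > 701.72)

Fix: Group the OR with parentheses (or use IN), then AND the threshold

Corrected query:
SELECT id, category, price FROM products WHERE (category = 'Electronics' OR category = 'Office') AND price > 701.72

Result:
id | category    | price  
---+-------------+--------
3  | Electronics | 1367.54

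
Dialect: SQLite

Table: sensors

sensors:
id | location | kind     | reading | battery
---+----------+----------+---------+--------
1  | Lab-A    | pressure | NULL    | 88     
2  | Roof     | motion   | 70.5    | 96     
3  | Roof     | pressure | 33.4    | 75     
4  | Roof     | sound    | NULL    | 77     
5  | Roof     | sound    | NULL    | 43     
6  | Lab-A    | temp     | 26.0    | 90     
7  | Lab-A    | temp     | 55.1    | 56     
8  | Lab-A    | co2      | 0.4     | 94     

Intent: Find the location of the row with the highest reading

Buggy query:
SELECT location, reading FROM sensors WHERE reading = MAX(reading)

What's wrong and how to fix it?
Bug: MAX(reading) is an aggregate and cannot be used directly in WHERE

Fix: Use a subquery: WHERE reading = (SELECT MAX(reading) FROM sensors)

Corrected query:
SELECT location, reading FROM sensors WHERE reading = (SELECT MAX(reading) FROM sensors)

Result:
location | reading
---------+--------
Roof     | 70.5   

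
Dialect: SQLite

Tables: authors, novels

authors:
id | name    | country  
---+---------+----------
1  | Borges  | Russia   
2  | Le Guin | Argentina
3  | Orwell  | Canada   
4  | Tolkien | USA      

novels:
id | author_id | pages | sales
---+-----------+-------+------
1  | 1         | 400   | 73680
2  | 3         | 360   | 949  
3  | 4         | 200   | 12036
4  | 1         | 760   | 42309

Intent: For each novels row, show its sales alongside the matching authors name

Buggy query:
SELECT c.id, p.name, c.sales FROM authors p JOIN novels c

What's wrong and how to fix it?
Bug: Missing join condition: each novels row is matched to all authors rows instead of just its own

Fix: Add ON c.author_id = p.id to the JOIN

Corrected query:
SELECT c.id, p.name, c.sales FROM authors p JOIN novels c ON c.author_id = p.id

Result:
id | name    | sales
---+---------+------
1  | Borges  | 73680
2  | Orwell  | 949  
3  | Tolkien | 12036
4  | Borges  | 42309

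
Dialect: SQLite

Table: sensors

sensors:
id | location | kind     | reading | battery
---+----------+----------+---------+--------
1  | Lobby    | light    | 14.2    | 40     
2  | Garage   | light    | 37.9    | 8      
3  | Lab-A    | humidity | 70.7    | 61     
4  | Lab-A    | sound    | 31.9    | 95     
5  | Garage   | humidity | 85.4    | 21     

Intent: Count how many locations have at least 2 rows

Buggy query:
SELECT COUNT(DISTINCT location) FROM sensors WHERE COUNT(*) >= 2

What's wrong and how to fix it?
Bug: COUNT(*) cannot appear in WHERE; the per-group count doesn't exist yet

Fix: Use a subquery that GROUPs and filters with HAVING, then count its rows

Corrected query:
SELECT COUNT(*) FROM (SELECT location FROM sensors GROUP BY location HAVING COUNT(*) >= 2)

Result:
COUNT(*)
--------
2       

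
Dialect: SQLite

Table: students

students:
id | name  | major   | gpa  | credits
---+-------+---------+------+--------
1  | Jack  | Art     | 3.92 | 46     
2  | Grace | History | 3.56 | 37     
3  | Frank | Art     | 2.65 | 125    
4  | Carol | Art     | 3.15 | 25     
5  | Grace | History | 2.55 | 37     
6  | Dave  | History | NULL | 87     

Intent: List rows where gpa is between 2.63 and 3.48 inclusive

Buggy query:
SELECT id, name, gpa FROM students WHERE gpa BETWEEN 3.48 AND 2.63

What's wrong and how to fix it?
Bug: The bounds are reversed; BETWEEN a AND b requires a <= b to match anything

Fix: Write BETWEEN 2.63 AND 3.48

Corrected query:
SELECT id, name, gpa FROM students WHERE gpa BETWEEN 2.63 AND 3.48

Result:
id | name  | gpa 
---+-------+-----
3  | Frank | 2.65
4  | Carol | 3.15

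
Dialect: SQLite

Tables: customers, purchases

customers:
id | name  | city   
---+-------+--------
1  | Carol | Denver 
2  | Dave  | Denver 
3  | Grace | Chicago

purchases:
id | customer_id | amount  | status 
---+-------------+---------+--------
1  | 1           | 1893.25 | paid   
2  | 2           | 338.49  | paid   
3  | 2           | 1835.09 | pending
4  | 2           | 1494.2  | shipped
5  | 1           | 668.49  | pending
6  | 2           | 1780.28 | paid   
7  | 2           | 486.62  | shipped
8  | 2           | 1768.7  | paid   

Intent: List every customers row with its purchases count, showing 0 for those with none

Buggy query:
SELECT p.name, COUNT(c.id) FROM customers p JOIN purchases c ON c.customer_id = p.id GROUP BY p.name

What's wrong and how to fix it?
Bug: INNER JOIN drops customers rows that have no matching purchases rows

Fix: Use LEFT JOIN so parents without children still appear (COUNT(c.id) gives 0)

Corrected query:
SELECT p.name, COUNT(c.id) FROM customers p LEFT JOIN purchases c ON c.customer_id = p.id GROUP BY p.name

Result:
name  | COUNT(c.id)
------+------------
Carol | 2          
Dave  | 6          
Grace | 0          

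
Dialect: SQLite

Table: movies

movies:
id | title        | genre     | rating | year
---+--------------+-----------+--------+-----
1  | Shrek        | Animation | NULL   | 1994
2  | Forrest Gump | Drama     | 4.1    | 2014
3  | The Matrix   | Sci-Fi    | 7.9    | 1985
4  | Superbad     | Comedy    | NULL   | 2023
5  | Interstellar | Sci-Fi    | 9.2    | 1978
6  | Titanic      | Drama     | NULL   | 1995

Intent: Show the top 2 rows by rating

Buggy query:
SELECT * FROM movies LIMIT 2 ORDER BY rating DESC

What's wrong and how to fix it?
Bug: LIMIT must come after ORDER BY

Fix: Swap the clauses: ORDER BY first, then LIMIT

Corrected query:
SELECT * FROM movies ORDER BY rating DESC LIMIT 2

Result:
id | title        | genre  | rating | year
---+--------------+--------+--------+-----
5  | Interstellar | Sci-Fi | 9.2    | 1978
3  | The Matrix   | Sci-Fi | 7.9    | 1985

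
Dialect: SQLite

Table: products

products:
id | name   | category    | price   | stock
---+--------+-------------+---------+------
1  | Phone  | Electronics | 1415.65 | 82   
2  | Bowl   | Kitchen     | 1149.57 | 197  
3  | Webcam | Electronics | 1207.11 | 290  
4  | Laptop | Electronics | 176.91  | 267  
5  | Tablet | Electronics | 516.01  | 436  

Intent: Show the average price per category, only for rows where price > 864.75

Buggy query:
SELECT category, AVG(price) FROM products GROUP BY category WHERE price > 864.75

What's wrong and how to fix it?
Bug: Row-level WHERE must come before GROUP BY in the clause order

Fix: Place WHERE between FROM and GROUP BY

Corrected query:
SELECT category, AVG(price) FROM products WHERE price > 864.75 GROUP BY category

Result:
category    | AVG(price)
------------+-----------
Electronics | 1311.38   
Kitchen     | 1149.57   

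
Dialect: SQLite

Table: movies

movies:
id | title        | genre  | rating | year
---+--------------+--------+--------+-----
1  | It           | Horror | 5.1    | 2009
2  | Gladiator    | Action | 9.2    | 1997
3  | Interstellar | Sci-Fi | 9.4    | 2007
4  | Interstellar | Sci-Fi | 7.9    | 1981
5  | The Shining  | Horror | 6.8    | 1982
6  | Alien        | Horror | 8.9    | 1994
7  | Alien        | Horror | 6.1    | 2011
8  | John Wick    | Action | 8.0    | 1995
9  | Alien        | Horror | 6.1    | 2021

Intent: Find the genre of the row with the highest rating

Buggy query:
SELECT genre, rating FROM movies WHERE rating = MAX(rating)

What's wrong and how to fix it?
Bug: WHERE is evaluated per row; an aggregate over the whole table isn't defined there

Fix: Wrap MAX in a scalar subquery so WHERE compares against a single value

Corrected query:
SELECT genre, rating FROM movies WHERE rating = (SELECT MAX(rating) FROM movies)

Result:
genre  | rating
-------+-------
Sci-Fi | 9.4   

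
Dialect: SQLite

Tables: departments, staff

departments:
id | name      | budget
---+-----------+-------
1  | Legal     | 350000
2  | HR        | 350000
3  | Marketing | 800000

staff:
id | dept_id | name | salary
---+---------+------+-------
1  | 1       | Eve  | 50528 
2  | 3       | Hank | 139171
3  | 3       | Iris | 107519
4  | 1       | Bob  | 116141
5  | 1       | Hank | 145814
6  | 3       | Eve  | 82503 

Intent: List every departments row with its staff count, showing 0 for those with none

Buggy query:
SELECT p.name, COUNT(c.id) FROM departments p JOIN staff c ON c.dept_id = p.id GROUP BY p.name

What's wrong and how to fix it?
Bug: INNER JOIN drops departments rows that have no matching staff rows

Fix: Use LEFT JOIN so parents without children still appear (COUNT(c.id) gives 0)

Corrected query:
SELECT p.name, COUNT(c.id) FROM departments p LEFT JOIN staff c ON c.dept_id = p.id GROUP BY p.name

Result:
name      | COUNT(c.id)
----------+------------
HR        | 0          
Legal     | 3          
Marketing | 3          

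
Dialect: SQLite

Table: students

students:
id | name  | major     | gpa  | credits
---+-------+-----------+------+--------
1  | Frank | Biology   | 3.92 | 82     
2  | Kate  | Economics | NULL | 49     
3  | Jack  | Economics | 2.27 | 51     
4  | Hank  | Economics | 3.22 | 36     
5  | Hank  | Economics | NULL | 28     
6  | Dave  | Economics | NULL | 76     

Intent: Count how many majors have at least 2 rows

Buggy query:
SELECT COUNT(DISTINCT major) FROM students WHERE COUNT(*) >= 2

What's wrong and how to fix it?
Bug: COUNT(*) cannot appear in WHERE; the per-group count doesn't exist yet

Fix: Use a subquery that GROUPs and filters with HAVING, then count its rows

Corrected query:
SELECT COUNT(*) FROM (SELECT major FROM students GROUP BY major HAVING COUNT(*) >= 2)

Result:
COUNT(*)
--------
1       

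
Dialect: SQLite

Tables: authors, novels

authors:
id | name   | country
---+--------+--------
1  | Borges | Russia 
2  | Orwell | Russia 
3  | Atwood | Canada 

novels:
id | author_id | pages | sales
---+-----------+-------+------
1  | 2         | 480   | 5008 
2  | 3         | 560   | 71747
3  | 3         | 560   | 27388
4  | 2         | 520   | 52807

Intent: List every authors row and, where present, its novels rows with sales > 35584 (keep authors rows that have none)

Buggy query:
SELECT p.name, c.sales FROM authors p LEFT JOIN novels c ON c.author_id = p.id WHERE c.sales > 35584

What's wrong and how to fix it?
Bug: A WHERE condition on the right-hand table after LEFT JOIN drops unmatched parents

Fix: Put 'c.sales > 35584' in the JOIN's ON clause instead of WHERE

Corrected query:
SELECT p.name, c.sales FROM authors p LEFT JOIN novels c ON c.author_id = p.id AND c.sales > 35584

Result:
name   | sales
-------+------
Borges | NULL 
Orwell | 52807
Atwood | 71747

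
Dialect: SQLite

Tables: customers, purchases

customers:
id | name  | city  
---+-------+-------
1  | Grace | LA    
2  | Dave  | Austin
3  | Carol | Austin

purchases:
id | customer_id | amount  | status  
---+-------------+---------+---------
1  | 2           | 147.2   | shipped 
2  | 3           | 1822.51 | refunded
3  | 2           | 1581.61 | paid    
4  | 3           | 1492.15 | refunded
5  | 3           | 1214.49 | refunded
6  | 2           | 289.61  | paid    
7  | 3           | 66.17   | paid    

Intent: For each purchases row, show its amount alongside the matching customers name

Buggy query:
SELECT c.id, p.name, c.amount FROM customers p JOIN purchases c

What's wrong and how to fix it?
Bug: JOIN with no ON clause produces a cartesian product; every purchases row pairs with every customers row

Fix: Specify the join condition linking the foreign key to the parent id

Corrected query:
SELECT c.id, p.name, c.amount FROM customers p JOIN purchases c ON c.customer_id = p.id

Result:
id | name  | amount 
---+-------+--------
1  | Dave  | 147.2  
2  | Carol | 1822.51
3  | Dave  | 1581.61
4  | Carol | 1492.15
5  | Carol | 1214.49
6  | Dave  | 289.61 
7  | Carol | 66.17  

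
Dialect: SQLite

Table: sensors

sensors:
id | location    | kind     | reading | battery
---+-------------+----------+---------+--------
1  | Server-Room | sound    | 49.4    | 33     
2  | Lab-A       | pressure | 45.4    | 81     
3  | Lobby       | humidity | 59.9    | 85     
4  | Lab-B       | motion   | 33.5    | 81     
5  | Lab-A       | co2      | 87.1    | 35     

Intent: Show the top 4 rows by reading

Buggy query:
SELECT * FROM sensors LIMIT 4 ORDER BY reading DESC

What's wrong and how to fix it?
Bug: ORDER BY cannot follow LIMIT; LIMIT is the final clause

Fix: Swap the clauses: ORDER BY first, then LIMIT

Corrected query:
SELECT * FROM sensors ORDER BY reading DESC LIMIT 4

Result:
id | location    | kind     | reading | battery
---+-------------+----------+---------+--------
5  | Lab-A       | co2      | 87.1    | 35     
3  | Lobby       | humidity | 59.9    | 85     
1  | Server-Room | sound    | 49.4    | 33     
2  | Lab-A       | pressure | 45.4    | 81     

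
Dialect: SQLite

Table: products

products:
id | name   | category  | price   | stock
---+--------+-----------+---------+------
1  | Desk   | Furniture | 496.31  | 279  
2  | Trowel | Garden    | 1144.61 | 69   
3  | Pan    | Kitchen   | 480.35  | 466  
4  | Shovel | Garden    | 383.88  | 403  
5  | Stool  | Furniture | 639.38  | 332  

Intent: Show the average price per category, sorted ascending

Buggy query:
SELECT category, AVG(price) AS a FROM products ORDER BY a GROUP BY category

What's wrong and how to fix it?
Bug: GROUP BY must precede ORDER BY

Fix: Reorder: SELECT … FROM … GROUP BY … ORDER BY …

Corrected query:
SELECT category, AVG(price) AS a FROM products GROUP BY category ORDER BY a

Result:
category  | a      
----------+--------
Kitchen   | 480.35 
Furniture | 567.845
Garden    | 764.245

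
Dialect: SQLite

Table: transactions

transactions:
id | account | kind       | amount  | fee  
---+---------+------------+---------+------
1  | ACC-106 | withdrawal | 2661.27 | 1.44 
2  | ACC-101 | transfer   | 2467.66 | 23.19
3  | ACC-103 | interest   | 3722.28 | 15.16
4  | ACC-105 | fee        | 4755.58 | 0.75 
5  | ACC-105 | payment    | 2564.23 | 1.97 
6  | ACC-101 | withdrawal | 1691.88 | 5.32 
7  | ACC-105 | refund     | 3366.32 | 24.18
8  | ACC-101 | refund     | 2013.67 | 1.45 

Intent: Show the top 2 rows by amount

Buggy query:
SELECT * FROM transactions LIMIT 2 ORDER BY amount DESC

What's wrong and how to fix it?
Bug: ORDER BY cannot follow LIMIT; LIMIT is the final clause

Fix: Sort with ORDER BY, then apply LIMIT

Corrected query:
SELECT * FROM transactions ORDER BY amount DESC LIMIT 2

Result:
id | account | kind     | amount  | fee  
---+---------+----------+---------+------
4  | ACC-105 | fee      | 4755.58 | 0.75 
3  | ACC-103 | interest | 3722.28 | 15.16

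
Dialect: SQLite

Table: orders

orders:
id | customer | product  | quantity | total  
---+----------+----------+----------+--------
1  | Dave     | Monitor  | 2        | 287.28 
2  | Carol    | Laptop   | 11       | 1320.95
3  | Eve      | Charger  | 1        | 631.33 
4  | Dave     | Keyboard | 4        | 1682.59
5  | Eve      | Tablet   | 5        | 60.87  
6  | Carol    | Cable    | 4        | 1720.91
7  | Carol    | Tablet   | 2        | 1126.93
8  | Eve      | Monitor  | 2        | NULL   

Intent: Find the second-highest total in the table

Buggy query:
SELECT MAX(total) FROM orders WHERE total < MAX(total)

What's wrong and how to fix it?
Bug: The inner MAX is an aggregate inside WHERE, which is not allowed

Fix: Put the inner MAX in a scalar subquery

Corrected query:
SELECT MAX(total) FROM orders WHERE total < (SELECT MAX(total) FROM orders)

Result:
MAX(total)
----------
1682.59   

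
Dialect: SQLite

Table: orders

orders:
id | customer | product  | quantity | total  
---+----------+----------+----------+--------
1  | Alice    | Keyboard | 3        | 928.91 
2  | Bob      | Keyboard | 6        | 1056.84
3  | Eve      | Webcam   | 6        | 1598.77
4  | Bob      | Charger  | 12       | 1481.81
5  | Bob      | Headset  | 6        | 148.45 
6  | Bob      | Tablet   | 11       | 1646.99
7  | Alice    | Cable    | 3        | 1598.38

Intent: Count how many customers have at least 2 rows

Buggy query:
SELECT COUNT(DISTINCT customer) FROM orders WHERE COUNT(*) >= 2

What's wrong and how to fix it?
Bug: WHERE filters individual rows, not groups, so a group-level COUNT is invalid there

Fix: Group first with HAVING COUNT(*) >= 2, then COUNT the resulting groups

Corrected query:
SELECT COUNT(*) FROM (SELECT customer FROM orders GROUP BY customer HAVING COUNT(*) >= 2)

Result:
COUNT(*)
--------
2       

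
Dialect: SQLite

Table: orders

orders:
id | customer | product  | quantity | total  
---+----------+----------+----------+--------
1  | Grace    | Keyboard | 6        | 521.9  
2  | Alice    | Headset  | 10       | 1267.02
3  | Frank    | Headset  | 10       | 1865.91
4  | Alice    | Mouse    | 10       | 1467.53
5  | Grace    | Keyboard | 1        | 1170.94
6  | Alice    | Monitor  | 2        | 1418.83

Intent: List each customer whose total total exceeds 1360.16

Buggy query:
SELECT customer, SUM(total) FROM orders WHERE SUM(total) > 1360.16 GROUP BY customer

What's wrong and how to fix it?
Bug: SUM(total) is an aggregate, but WHERE filters rows before aggregation

Fix: Use HAVING (which filters groups after aggregation) instead of WHERE

Corrected query:
SELECT customer, SUM(total) FROM orders GROUP BY customer HAVING SUM(total) > 1360.16

Result:
customer | SUM(total)
---------+-----------
Alice    | 4153.38   
Frank    | 1865.91   
Grace    | 1692.84   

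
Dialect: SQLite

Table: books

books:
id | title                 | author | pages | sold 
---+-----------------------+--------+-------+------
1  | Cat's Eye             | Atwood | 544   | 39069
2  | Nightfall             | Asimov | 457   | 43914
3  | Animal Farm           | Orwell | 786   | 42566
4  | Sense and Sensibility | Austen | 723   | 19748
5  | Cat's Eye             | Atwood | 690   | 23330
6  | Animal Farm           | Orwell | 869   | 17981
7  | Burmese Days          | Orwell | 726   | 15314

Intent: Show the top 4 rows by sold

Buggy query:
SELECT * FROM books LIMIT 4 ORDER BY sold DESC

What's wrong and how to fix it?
Bug: ORDER BY cannot follow LIMIT; LIMIT is the final clause

Fix: Sort with ORDER BY, then apply LIMIT

Corrected query:
SELECT * FROM books ORDER BY sold DESC LIMIT 4

Result:
id | title       | author | pages | sold 
---+-------------+--------+-------+------
2  | Nightfall   | Asimov | 457   | 43914
3  | Animal Farm | Orwell | 786   | 42566
1  | Cat's Eye   | Atwood | 544   | 39069
5  | Cat's Eye   | Atwood | 690   | 23330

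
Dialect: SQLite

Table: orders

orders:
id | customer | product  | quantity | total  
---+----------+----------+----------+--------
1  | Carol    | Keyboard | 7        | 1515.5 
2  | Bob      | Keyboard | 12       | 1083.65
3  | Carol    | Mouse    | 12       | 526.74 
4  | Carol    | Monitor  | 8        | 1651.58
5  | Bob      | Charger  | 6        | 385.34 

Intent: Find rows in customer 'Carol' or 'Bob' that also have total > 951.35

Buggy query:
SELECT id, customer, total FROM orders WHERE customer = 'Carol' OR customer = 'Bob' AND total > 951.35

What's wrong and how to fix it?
Bug: AND binds tighter than OR, so this parses as customer = 'Carol' OR (customer = 'Bob' AND total > 951.35)

Fix: Group the OR with parentheses (or use IN), then AND the threshold

Corrected query:
SELECT id, customer, total FROM orders WHERE (customer = 'Carol' OR customer = 'Bob') AND total > 951.35

Result:
id | customer | total  
---+----------+--------
1  | Carol    | 1515.5 
2  | Bob      | 1083.65
4  | Carol    | 1651.58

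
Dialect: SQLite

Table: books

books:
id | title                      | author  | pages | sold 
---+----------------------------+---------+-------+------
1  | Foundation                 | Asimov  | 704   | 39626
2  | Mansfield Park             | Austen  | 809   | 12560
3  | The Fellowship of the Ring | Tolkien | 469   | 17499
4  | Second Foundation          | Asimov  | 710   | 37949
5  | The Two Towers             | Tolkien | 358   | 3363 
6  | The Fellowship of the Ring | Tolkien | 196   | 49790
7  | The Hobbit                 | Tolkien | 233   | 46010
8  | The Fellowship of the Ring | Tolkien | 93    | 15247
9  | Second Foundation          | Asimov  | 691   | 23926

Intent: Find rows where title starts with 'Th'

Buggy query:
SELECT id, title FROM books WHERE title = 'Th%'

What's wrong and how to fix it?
Bug: '=' compares the literal string including the % character; pattern matching needs LIKE

Fix: Replace '=' with LIKE so 'Th%' is treated as a pattern

Corrected query:
SELECT id, title FROM books WHERE title LIKE 'Th%'

Result:
id | title                     
---+---------------------------
3  | The Fellowship of the Ring
5  | The Two Towers            
6  | The Fellowship of the Ring
7  | The Hobbit                
8  | The Fellowship of the Ring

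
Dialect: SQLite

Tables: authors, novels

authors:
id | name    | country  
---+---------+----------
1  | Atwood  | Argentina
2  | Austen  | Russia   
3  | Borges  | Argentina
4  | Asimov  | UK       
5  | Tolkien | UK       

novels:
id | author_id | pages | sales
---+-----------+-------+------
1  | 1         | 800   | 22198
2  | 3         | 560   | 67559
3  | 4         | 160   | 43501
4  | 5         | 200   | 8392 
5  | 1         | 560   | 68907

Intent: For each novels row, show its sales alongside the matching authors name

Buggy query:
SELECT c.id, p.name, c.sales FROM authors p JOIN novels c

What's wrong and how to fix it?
Bug: Missing join condition: each novels row is matched to all authors rows instead of just its own

Fix: Add ON c.author_id = p.id to the JOIN

Corrected query:
SELECT c.id, p.name, c.sales FROM authors p JOIN novels c ON c.author_id = p.id

Result:
id | name    | sales
---+---------+------
1  | Atwood  | 22198
2  | Borges  | 67559
3  | Asimov  | 43501
4  | Tolkien | 8392 
5  | Atwood  | 68907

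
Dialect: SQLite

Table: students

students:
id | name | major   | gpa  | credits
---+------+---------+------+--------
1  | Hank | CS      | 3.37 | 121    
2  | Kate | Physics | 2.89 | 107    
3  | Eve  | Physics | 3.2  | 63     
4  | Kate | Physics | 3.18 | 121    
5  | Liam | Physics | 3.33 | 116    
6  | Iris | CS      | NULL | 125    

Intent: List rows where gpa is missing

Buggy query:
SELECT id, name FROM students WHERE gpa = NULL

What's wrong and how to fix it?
Bug: Comparing to NULL with '=' never matches; NULL = NULL is unknown, not true

Fix: Use IS NULL to test for NULL

Corrected query:
SELECT id, name FROM students WHERE gpa IS NULL

Result:
id | name
---+-----
6  | Iris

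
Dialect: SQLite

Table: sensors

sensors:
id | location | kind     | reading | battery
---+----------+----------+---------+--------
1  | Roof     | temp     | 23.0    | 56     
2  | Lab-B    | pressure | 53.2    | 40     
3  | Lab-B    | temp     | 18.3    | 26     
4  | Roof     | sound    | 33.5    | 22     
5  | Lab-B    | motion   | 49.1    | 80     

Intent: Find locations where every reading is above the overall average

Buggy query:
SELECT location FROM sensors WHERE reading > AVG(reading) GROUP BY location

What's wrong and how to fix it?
Bug: AVG() is an aggregate; it can't sit directly in WHERE

Fix: Use a subquery for AVG and a HAVING MIN(...) filter so the condition holds for every row in the group

Corrected query:
SELECT location FROM sensors GROUP BY location HAVING MIN(reading) > (SELECT AVG(reading) FROM sensors)

Result:
(no rows)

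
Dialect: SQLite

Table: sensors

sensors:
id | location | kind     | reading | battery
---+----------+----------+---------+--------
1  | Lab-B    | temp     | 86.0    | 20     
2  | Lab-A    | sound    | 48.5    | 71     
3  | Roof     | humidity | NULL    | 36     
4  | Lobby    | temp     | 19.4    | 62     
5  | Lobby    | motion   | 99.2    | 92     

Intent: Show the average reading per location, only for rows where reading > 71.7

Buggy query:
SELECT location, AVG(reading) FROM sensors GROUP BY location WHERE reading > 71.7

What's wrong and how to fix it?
Bug: WHERE cannot follow GROUP BY

Fix: Move the WHERE clause before GROUP BY

Corrected query:
SELECT location, AVG(reading) FROM sensors WHERE reading > 71.7 GROUP BY location

Result:
location | AVG(reading)
---------+-------------
Lab-B    | 86          
Lobby    | 99.2        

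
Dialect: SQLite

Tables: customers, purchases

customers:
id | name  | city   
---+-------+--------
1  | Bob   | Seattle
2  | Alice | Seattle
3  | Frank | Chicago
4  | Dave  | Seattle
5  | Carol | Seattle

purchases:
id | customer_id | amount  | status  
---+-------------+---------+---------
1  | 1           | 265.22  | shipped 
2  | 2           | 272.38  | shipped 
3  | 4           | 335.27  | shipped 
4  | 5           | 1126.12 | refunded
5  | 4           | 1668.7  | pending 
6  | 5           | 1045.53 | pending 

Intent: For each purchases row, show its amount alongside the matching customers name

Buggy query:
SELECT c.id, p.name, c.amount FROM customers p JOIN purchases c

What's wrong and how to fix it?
Bug: Missing join condition: each purchases row is matched to all customers rows instead of just its own

Fix: Specify the join condition linking the foreign key to the parent id

Corrected query:
SELECT c.id, p.name, c.amount FROM customers p JOIN purchases c ON c.customer_id = p.id

Result:
id | name  | amount 
---+-------+--------
1  | Bob   | 265.22 
2  | Alice | 272.38 
3  | Dave  | 335.27 
4  | Carol | 1126.12
5  | Dave  | 1668.7 
6  | Carol | 1045.53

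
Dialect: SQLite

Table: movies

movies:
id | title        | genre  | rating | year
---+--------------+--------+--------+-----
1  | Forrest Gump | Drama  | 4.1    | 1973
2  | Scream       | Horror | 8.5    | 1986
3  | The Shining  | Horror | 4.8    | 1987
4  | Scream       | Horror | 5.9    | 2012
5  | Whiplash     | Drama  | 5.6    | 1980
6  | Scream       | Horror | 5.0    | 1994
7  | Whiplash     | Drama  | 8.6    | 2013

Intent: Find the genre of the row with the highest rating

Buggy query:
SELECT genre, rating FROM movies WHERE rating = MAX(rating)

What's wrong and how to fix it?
Bug: WHERE is evaluated per row; an aggregate over the whole table isn't defined there

Fix: Wrap MAX in a scalar subquery so WHERE compares against a single value

Corrected query:
SELECT genre, rating FROM movies WHERE rating = (SELECT MAX(rating) FROM movies)

Result:
genre | rating
------+-------
Drama | 8.6   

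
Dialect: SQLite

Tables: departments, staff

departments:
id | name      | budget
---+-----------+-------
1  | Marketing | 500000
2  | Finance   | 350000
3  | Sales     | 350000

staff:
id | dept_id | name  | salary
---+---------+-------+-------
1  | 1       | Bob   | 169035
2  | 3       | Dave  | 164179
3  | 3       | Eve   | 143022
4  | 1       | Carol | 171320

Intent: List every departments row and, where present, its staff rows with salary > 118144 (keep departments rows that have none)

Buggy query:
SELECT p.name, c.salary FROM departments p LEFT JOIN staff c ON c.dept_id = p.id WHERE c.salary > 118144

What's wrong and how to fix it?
Bug: A WHERE condition on the right-hand table after LEFT JOIN drops unmatched parents

Fix: Move the right-table condition into the ON clause so unmatched parents are kept

Corrected query:
SELECT p.name, c.salary FROM departments p LEFT JOIN staff c ON c.dept_id = p.id AND c.salary > 118144

Result:
name      | salary
----------+-------
Marketing | 169035
Marketing | 171320
Finance   | NULL  
Sales     | 143022
Sales     | 164179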